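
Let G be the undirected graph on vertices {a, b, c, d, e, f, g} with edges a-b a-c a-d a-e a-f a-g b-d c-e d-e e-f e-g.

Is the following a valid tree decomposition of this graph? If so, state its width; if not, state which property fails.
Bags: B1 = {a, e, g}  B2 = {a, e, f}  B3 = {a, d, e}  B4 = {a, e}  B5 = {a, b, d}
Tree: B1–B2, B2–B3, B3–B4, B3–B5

A tree decomposition must satisfy three properties: every vertex lies in some bag; for every edge, both endpoints lie together in some bag; and for every vertex, the bags containing it form a connected subtree. Here vertex c appears in no bag, so the decomposition is invalid.

No — vertex c appears in no bag.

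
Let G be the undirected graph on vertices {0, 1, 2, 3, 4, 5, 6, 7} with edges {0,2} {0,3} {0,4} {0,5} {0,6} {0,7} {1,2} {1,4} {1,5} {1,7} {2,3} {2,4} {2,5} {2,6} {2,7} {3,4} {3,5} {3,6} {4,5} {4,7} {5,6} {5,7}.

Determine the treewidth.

A width-4 tree decomposition is:
Bags: B1 = {0, 2, 4, 5, 7}  B2 = {0, 2, 3, 4, 5}  B3 = {0, 2, 3, 5, 6}  B4 = {1, 2, 4, 5, 7}
Tree: B1–B2, B2–B3, B1–B4
The largest bag has 5 vertices, giving width 4; this decomposition certifies tw(G) ≤ 4. Conversely, {0, 2, 3, 4, 5} is a clique of size 5, and the vertices of any clique must share a bag in every tree decomposition; so some bag has ≥ 5 vertices and tw(G) ≥ 4. Therefore the treewidth is 4.

4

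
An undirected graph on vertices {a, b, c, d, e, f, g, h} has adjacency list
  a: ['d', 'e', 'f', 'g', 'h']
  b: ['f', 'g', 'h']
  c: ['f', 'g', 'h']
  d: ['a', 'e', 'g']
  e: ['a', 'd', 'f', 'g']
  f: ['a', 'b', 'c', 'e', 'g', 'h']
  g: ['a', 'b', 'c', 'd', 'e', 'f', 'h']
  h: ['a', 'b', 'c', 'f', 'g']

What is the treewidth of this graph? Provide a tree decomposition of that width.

Treewidth 3.
One such decomposition:
Bags: B1 = {b, f, g, h}  B2 = {a, f, g, h}  B3 = {c, f, g, h}  B4 = {a, e, f, g}  B5 = {a, d, e, g}
Tree: B1–B2, B2–B3, B2–B4, B4–B5

The largest bag has 4 vertices, giving width 3; this decomposition certifies tw(G) ≤ 3. Conversely, {a, d, e, g} is a clique of size 4, and the vertices of any clique must share a bag in every tree decomposition; so some bag has ≥ 4 vertices and tw(G) ≥ 3. Combining the bounds, tw(G) = 3.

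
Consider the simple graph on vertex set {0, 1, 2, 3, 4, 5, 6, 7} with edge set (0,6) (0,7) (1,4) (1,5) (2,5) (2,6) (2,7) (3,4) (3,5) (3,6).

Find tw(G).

2

A width-2 tree decomposition is:
Bags: B1 = {1, 4, 5}  B2 = {3, 4, 5}  B3 = {2, 3, 5}  B4 = {2, 3, 6}  B5 = {2, 6, 7}  B6 = {0, 6, 7}
Tree: B1–B2, B2–B3, B3–B4, B4–B5, B5–B6
Every bag has size at most 3, so the width is 3 − 1 = 2 and tw(G) ≤ 2. For the lower bound, G contains the cycle 1–4–3–5–1, so G is not a forest; only forests have treewidth ≤ 1, hence tw(G) ≥ 2. Therefore the treewidth is 2.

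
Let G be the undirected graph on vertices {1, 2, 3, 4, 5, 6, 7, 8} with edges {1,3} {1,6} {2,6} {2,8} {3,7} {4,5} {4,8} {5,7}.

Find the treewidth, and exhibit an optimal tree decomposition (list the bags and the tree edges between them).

Treewidth 2.
Bags: B1 = {3, 5, 7}  B2 = {1, 3, 5}  B3 = {1, 5, 6}  B4 = {2, 5, 6}  B5 = {2, 5, 8}  B6 = {4, 5, 8}
Tree: B1–B2, B2–B3, B3–B4, B4–B5, B5–B6

Each bag holds 3 vertices, so the decomposition has width 2, which upper-bounds the treewidth. The edges 5–7–3–1–6–2–8–4–5 form a cycle, so G is not a tree and its treewidth is at least 2. Combining the bounds, tw(G) = 2.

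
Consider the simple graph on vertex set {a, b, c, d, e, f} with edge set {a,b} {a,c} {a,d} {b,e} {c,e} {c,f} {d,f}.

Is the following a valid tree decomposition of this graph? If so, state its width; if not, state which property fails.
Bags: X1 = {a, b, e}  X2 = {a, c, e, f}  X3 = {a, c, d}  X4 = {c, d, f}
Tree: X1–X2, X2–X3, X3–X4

No — bags containing vertex f are not connected in the tree.

A tree decomposition must satisfy three properties: every vertex lies in some bag; for every edge, both endpoints lie together in some bag; and for every vertex, the bags containing it form a connected subtree. Here bags containing vertex f are not connected in the tree, so the decomposition is invalid.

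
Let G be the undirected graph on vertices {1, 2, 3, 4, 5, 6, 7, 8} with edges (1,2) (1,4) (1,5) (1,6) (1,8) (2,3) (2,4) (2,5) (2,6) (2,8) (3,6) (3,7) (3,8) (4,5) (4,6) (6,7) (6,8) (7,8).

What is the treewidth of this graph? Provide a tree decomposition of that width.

The largest bag has 4 vertices, giving width 3; this decomposition certifies tw(G) ≤ 3. On the other hand G contains the 4-clique {1, 2, 6, 8}. A clique must lie in a single bag of any decomposition, so no decomposition can have width below 3. The upper and lower bounds meet at 3, so that is the treewidth.

Treewidth 3.
One such decomposition:
Bags: B1 = {1, 2, 4, 6}  B2 = {1, 2, 6, 8}  B3 = {2, 3, 6, 8}  B4 = {3, 6, 7, 8}  B5 = {1, 2, 4, 5}
Tree: B1–B2, B2–B3, B3–B4, B1–B5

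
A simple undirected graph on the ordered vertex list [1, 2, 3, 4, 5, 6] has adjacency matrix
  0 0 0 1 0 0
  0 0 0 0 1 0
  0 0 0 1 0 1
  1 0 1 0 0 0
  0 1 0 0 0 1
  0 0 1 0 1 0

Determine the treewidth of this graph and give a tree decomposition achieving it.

Treewidth 1.
One such decomposition:
Bags: B1 = {1, 4}  B2 = {3, 4}  B3 = {3, 6}  B4 = {5, 6}  B5 = {2, 5}
Tree: B1–B2, B2–B3, B3–B4, B4–B5

Each bag holds 2 vertices, so the decomposition has width 1, which upper-bounds the treewidth. Any graph with an edge has treewidth ≥ 1, and G has the edge 1–4. The upper and lower bounds meet at 1, so that is the treewidth.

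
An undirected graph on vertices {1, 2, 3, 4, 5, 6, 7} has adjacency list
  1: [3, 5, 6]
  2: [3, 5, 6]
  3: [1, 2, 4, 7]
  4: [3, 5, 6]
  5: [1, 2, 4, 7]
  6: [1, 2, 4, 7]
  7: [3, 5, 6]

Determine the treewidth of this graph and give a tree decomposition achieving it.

The largest bag has 4 vertices, giving width 3; this decomposition certifies tw(G) ≤ 3. For the lower bound: the 4 vertex sets {2,6}, {3,7}, {5}, {4} are disjoint, each induces a connected subgraph, and every pair is joined by at least one edge of G. Contracting each set to a single vertex therefore yields K_{4} as a minor, and since treewidth is minor-monotone, tw(G) ≥ tw(K_{4}) = 3. Hence tw(G) = 3 exactly.

Treewidth 3.
Bags: B1 = {2, 3, 5, 6}  B2 = {3, 5, 6, 7}  B3 = {3, 4, 5, 6}  B4 = {1, 3, 5, 6}
Tree: B1–B2, B2–B3, B3–B4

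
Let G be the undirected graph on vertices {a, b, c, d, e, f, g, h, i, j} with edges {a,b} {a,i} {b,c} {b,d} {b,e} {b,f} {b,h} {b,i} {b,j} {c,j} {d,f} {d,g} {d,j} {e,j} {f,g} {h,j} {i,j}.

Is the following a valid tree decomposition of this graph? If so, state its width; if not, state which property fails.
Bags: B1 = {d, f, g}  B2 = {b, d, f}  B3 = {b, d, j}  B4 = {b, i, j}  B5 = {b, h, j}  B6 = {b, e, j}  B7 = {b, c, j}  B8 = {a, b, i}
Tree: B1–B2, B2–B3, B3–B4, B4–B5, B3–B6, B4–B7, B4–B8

Vertex coverage: the bags together contain {a, b, c, d, e, f, g, h, i, j}, the full vertex set. Edge coverage: each edge of G has both endpoints in at least one bag. Running intersection: for every vertex, the bags containing it form a connected subtree. All three properties hold, so this is a valid tree decomposition of width max|bag| − 1 = 2, and hence tw(G) ≤ 2.

Yes; width 2.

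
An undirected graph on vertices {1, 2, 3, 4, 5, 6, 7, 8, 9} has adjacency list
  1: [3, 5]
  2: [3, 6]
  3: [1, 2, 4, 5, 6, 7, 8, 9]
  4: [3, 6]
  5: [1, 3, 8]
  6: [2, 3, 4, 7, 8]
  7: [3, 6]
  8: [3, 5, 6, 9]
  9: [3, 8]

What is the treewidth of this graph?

A width-2 tree decomposition is:
Bags: B1 = {3, 6, 8}  B2 = {3, 6, 7}  B3 = {3, 8, 9}  B4 = {2, 3, 6}  B5 = {3, 4, 6}  B6 = {3, 5, 8}  B7 = {1, 3, 5}
Tree: B1–B2, B1–B3, B1–B4, B4–B5, B1–B6, B6–B7
Each bag holds 3 vertices, so the decomposition has width 2, which upper-bounds the treewidth. On the other hand G contains the 3-clique {1, 3, 5}. A clique must lie in a single bag of any decomposition, so no decomposition can have width below 2. Therefore the treewidth is 2.

2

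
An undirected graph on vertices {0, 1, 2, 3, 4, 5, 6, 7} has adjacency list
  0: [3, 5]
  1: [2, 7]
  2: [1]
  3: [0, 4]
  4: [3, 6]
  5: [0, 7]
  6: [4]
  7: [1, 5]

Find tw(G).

A width-1 tree decomposition is:
Bags: B1 = {4, 6}  B2 = {3, 4}  B3 = {0, 3}  B4 = {0, 5}  B5 = {5, 7}  B6 = {1, 7}  B7 = {1, 2}
Tree: B1–B2, B2–B3, B3–B4, B4–B5, B5–B6, B6–B7
The largest bag has 2 vertices, giving width 1; this decomposition certifies tw(G) ≤ 1. Since G has at least one edge (e.g. 6–4), it is not an edgeless graph, so tw(G) ≥ 1. The upper and lower bounds meet at 1, so that is the treewidth.

1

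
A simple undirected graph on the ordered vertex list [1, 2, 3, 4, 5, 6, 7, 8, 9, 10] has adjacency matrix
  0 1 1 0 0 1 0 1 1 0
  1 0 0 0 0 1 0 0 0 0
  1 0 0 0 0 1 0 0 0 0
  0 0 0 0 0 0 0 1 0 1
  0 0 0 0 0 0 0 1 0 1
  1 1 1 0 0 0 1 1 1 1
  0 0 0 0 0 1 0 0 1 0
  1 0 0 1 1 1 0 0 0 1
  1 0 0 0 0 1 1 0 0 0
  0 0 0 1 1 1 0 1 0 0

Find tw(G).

2

A width-2 tree decomposition is:
Bags: B1 = {1, 2, 6}  B2 = {1, 6, 9}  B3 = {1, 6, 8}  B4 = {6, 7, 9}  B5 = {1, 3, 6}  B6 = {6, 8, 10}  B7 = {5, 8, 10}  B8 = {4, 8, 10}
Tree: B1–B2, B2–B3, B2–B4, B2–B5, B3–B6, B6–B7, B6–B8
The largest bag has 3 vertices, giving width 2; this decomposition certifies tw(G) ≤ 2. Conversely, {4, 8, 10} is a clique of size 3, and the vertices of any clique must share a bag in every tree decomposition; so some bag has ≥ 3 vertices and tw(G) ≥ 2. Hence tw(G) = 2 exactly.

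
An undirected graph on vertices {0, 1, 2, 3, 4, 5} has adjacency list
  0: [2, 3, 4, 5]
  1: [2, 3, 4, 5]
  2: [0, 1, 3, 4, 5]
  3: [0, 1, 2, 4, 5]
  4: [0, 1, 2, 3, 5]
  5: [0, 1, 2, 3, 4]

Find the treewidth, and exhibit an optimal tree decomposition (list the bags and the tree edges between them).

Treewidth 4.
One optimal decomposition is:
Bags: B1 = {1, 2, 3, 4, 5}  B2 = {0, 2, 3, 4, 5}
Tree: B1–B2

Every bag has size at most 5, so the width is 5 − 1 = 4 and tw(G) ≤ 4. Conversely, {0, 2, 3, 4, 5} is a clique of size 5, and the vertices of any clique must share a bag in every tree decomposition; so some bag has ≥ 5 vertices and tw(G) ≥ 4. Hence tw(G) = 4 exactly.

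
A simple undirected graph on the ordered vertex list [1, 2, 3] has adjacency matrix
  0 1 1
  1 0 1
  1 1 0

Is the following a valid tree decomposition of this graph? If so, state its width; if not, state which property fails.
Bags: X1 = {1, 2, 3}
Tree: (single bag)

Every vertex of G appears in some bag (union = {1, 2, 3}); every edge is covered by a bag; and for each vertex v the set of bags containing v is connected in the bag tree. The decomposition is therefore valid. The largest bag has 3 vertices, so the width is 2.

Yes; width 2.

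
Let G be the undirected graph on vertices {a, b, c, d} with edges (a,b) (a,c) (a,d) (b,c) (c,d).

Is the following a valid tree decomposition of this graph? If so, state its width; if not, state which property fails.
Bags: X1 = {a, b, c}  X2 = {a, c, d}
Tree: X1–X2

Checking the three conditions: (i) the bags cover all of {a, b, c, d}; (ii) for each edge, some bag contains both endpoints; (iii) the bags containing any fixed vertex form a subtree. All hold, so the decomposition is valid with width 3 − 1 = 2.

Yes; width 2.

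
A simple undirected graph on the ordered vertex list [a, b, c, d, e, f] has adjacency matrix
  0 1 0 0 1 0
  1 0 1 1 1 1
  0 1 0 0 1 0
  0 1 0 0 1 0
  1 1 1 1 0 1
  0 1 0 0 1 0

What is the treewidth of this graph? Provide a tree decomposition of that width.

Treewidth 2.
One optimal decomposition is:
Bags: B1 = {b, d, e}  B2 = {a, b, e}  B3 = {b, e, f}  B4 = {b, c, e}
Tree: B1–B2, B2–B3, B3–B4

Each bag holds 3 vertices, so the decomposition has width 2, which upper-bounds the treewidth. Conversely, {b, d, e} is a clique of size 3, and the vertices of any clique must share a bag in every tree decomposition; so some bag has ≥ 3 vertices and tw(G) ≥ 2. Therefore the treewidth is 2.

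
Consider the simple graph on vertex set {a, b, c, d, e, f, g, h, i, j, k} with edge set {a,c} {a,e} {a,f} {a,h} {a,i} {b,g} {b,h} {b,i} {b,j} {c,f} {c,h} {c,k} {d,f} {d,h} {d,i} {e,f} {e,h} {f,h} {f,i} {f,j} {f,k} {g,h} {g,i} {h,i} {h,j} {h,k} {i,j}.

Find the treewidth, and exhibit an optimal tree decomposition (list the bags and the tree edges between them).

Every bag has size at most 4, so the width is 4 − 1 = 3 and tw(G) ≤ 3. For the lower bound, the 4 vertices {b, g, h, i} are pairwise adjacent, and any tree decomposition puts a clique entirely inside one bag — forcing width ≥ 3. The upper and lower bounds meet at 3, so that is the treewidth.

Treewidth 3.
Bags: B1 = {a, f, h, i}  B2 = {a, c, f, h}  B3 = {a, e, f, h}  B4 = {d, f, h, i}  B5 = {f, h, i, j}  B6 = {b, h, i, j}  B7 = {c, f, h, k}  B8 = {b, g, h, i}
Tree: B1–B2, B1–B3, B1–B4, B4–B5, B5–B6, B2–B7, B6–B8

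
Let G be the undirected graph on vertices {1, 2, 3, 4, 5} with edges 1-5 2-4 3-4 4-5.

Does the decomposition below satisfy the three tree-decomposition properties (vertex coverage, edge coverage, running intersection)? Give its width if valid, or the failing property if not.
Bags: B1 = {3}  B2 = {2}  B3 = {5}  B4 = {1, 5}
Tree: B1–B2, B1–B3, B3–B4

A tree decomposition must satisfy three properties: every vertex lies in some bag; for every edge, both endpoints lie together in some bag; and for every vertex, the bags containing it form a connected subtree. Here vertex 4 appears in no bag, so the decomposition is invalid.

No — vertex 4 appears in no bag.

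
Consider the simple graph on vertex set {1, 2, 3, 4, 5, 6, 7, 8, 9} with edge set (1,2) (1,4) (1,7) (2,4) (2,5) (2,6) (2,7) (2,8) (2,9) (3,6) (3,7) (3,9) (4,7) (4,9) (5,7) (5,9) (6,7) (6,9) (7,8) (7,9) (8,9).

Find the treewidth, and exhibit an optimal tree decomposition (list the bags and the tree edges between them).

The largest bag has 4 vertices, giving width 3; this decomposition certifies tw(G) ≤ 3. On the other hand G contains the 4-clique {1, 2, 4, 7}. A clique must lie in a single bag of any decomposition, so no decomposition can have width below 3. Combining the bounds, tw(G) = 3.

Treewidth 3.
One such decomposition:
Bags: B1 = {2, 4, 7, 9}  B2 = {2, 7, 8, 9}  B3 = {1, 2, 4, 7}  B4 = {2, 6, 7, 9}  B5 = {2, 5, 7, 9}  B6 = {3, 6, 7, 9}
Tree: B1–B2, B1–B3, B1–B4, B1–B5, B4–B6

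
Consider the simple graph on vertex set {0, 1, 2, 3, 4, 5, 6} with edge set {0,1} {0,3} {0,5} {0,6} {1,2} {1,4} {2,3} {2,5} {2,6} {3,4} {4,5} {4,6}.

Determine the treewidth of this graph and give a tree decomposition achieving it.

The largest bag has 4 vertices, giving width 3; this decomposition certifies tw(G) ≤ 3. For the lower bound: the 4 vertex sets {0,3}, {4,5}, {2}, {6} are disjoint, each induces a connected subgraph, and every pair is joined by at least one edge of G. Contracting each set to a single vertex therefore yields K_{4} as a minor, and since treewidth is minor-monotone, tw(G) ≥ tw(K_{4}) = 3. Hence tw(G) = 3 exactly.

Treewidth 3.
One such decomposition:
Bags: B1 = {0, 2, 3, 4}  B2 = {0, 2, 4, 5}  B3 = {0, 2, 4, 6}  B4 = {0, 1, 2, 4}
Tree: B1–B2, B2–B3, B3–B4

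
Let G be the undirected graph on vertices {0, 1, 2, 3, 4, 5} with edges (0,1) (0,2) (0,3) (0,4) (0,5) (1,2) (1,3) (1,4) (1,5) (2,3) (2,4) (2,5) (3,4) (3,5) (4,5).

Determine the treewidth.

5

A width-5 tree decomposition is:
Bags: B1 = {0, 1, 2, 3, 4, 5}
Tree: (single bag)
With just one bag of size 6, the width is 6 − 1 = 5, so tw(G) ≤ 5. Conversely, {0, 1, 2, 3, 4, 5} is a clique of size 6, and the vertices of any clique must share a bag in every tree decomposition; so some bag has ≥ 6 vertices and tw(G) ≥ 5. Hence tw(G) = 5 exactly.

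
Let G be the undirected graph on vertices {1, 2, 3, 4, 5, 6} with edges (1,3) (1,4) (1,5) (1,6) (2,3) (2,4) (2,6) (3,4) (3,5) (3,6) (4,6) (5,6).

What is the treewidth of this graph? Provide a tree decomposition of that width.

Treewidth 3.
One such decomposition:
Bags: B1 = {2, 3, 4, 6}  B2 = {1, 3, 4, 6}  B3 = {1, 3, 5, 6}
Tree: B1–B2, B2–B3

Each bag holds 4 vertices, so the decomposition has width 3, which upper-bounds the treewidth. Conversely, {1, 3, 4, 6} is a clique of size 4, and the vertices of any clique must share a bag in every tree decomposition; so some bag has ≥ 4 vertices and tw(G) ≥ 3. Combining the bounds, tw(G) = 3.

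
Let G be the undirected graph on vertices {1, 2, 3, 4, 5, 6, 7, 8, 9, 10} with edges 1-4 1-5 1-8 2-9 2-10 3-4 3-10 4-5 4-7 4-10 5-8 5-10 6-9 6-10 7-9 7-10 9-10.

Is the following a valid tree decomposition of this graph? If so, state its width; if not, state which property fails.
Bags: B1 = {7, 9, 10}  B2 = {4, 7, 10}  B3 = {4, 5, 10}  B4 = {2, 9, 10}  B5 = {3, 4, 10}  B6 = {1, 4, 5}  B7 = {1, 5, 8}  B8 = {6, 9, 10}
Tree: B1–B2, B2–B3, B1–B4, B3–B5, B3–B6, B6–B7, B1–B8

Yes; width 2.

Vertex coverage: the bags together contain {1, 2, 3, 4, 5, 6, 7, 8, 9, 10}, the full vertex set. Edge coverage: each edge of G has both endpoints in at least one bag. Running intersection: for every vertex, the bags containing it form a connected subtree. All three properties hold, so this is a valid tree decomposition of width max|bag| − 1 = 2, and hence tw(G) ≤ 2.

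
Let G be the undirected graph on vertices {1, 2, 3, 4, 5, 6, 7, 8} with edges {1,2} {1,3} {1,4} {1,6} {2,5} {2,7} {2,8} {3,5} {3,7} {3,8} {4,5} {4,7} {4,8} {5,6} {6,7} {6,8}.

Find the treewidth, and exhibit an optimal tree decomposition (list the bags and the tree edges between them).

Treewidth 4.
One optimal decomposition is:
Bags: B1 = {2, 3, 4, 5, 6}  B2 = {2, 3, 4, 6, 8}  B3 = {1, 2, 3, 4, 6}  B4 = {2, 3, 4, 6, 7}
Tree: B1–B2, B2–B3, B3–B4

Every bag has size at most 5, so the width is 5 − 1 = 4 and tw(G) ≤ 4. For the lower bound: the 5 vertex sets {3,5}, {6,8}, {1,4}, {2}, {7} are disjoint, each induces a connected subgraph, and every pair is joined by at least one edge of G. Contracting each set to a single vertex therefore yields K_{5} as a minor, and since treewidth is minor-monotone, tw(G) ≥ tw(K_{5}) = 4. Combining the bounds, tw(G) = 4.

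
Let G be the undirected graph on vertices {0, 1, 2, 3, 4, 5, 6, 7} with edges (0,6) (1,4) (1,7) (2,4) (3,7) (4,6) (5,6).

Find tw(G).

1

A width-1 tree decomposition is:
Bags: B1 = {4, 6}  B2 = {1, 4}  B3 = {0, 6}  B4 = {1, 7}  B5 = {5, 6}  B6 = {3, 7}  B7 = {2, 4}
Tree: B1–B2, B1–B3, B2–B4, B3–B5, B4–B6, B2–B7
The largest bag has 2 vertices, giving width 1; this decomposition certifies tw(G) ≤ 1. G has an edge, so its treewidth is at least 1. The upper and lower bounds meet at 1, so that is the treewidth.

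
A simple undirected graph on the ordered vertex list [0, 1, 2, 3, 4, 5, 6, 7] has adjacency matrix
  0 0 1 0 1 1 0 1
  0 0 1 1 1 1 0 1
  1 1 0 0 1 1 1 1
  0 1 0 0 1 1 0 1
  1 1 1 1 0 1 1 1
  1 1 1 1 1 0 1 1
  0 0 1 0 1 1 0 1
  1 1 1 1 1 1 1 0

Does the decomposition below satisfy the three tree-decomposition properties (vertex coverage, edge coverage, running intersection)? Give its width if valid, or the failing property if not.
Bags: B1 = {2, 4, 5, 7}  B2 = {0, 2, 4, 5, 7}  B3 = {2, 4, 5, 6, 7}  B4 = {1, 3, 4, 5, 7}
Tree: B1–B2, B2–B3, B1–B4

A tree decomposition must satisfy three properties: every vertex lies in some bag; for every edge, both endpoints lie together in some bag; and for every vertex, the bags containing it form a connected subtree. Here edge (1,2) lies in no bag, so the decomposition is invalid.

No — edge (1,2) lies in no bag.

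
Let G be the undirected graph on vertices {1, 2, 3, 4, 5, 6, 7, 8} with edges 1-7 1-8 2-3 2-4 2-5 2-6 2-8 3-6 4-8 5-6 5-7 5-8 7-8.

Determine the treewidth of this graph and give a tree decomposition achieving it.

Treewidth 2.
One such decomposition:
Bags: B1 = {2, 5, 8}  B2 = {2, 4, 8}  B3 = {2, 5, 6}  B4 = {5, 7, 8}  B5 = {2, 3, 6}  B6 = {1, 7, 8}
Tree: B1–B2, B1–B3, B1–B4, B3–B5, B4–B6

Each bag holds 3 vertices, so the decomposition has width 2, which upper-bounds the treewidth. For the lower bound, the 3 vertices {1, 7, 8} are pairwise adjacent, and any tree decomposition puts a clique entirely inside one bag — forcing width ≥ 2. Combining the bounds, tw(G) = 2.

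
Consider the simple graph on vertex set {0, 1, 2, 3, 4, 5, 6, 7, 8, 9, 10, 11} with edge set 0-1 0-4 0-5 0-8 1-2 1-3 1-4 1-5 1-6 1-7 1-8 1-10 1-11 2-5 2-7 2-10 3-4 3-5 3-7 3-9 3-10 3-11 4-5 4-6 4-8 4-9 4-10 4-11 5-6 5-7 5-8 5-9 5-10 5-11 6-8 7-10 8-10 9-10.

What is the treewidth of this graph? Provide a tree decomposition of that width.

Treewidth 4.
Bags: B1 = {1, 2, 5, 7, 10}  B2 = {1, 3, 5, 7, 10}  B3 = {1, 3, 4, 5, 10}  B4 = {1, 4, 5, 8, 10}  B5 = {0, 1, 4, 5, 8}  B6 = {1, 3, 4, 5, 11}  B7 = {1, 4, 5, 6, 8}  B8 = {3, 4, 5, 9, 10}
Tree: B1–B2, B2–B3, B3–B4, B4–B5, B3–B6, B4–B7, B3–B8

The largest bag has 5 vertices, giving width 4; this decomposition certifies tw(G) ≤ 4. Conversely, {1, 2, 5, 7, 10} is a clique of size 5, and the vertices of any clique must share a bag in every tree decomposition; so some bag has ≥ 5 vertices and tw(G) ≥ 4. Combining the bounds, tw(G) = 4.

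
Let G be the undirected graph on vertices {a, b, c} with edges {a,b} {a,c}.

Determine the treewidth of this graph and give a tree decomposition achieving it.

Treewidth 1.
Bags: B1 = {a, b}  B2 = {a, c}
Tree: B1–B2

Every bag has size at most 2, so the width is 2 − 1 = 1 and tw(G) ≤ 1. Any graph with an edge has treewidth ≥ 1, and G has the edge a–b. Hence tw(G) = 1 exactly.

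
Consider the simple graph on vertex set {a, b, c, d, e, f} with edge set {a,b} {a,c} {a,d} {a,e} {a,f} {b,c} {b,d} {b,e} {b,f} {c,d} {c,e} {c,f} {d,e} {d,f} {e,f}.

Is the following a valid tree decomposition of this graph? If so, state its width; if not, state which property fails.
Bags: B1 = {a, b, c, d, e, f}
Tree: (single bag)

Yes; width 5.

Checking the three conditions: (i) the bags cover all of {a, b, c, d, e, f}; (ii) for each edge, some bag contains both endpoints; (iii) the bags containing any fixed vertex form a subtree. All hold, so the decomposition is valid with width 6 − 1 = 5.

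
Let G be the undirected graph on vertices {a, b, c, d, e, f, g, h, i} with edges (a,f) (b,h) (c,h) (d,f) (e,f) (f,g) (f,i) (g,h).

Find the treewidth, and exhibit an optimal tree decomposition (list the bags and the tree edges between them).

Treewidth 1.
Bags: B1 = {e, f}  B2 = {d, f}  B3 = {f, g}  B4 = {a, f}  B5 = {g, h}  B6 = {b, h}  B7 = {f, i}  B8 = {c, h}
Tree: B1–B2, B2–B3, B3–B4, B3–B5, B5–B6, B4–B7, B5–B8

Each bag holds 2 vertices, so the decomposition has width 1, which upper-bounds the treewidth. G has an edge, so its treewidth is at least 1. Hence tw(G) = 1 exactly.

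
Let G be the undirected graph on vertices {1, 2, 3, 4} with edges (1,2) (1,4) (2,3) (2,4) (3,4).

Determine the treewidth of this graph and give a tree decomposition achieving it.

Every bag has size at most 3, so the width is 3 − 1 = 2 and tw(G) ≤ 2. On the other hand G contains the 3-clique {1, 2, 4}. A clique must lie in a single bag of any decomposition, so no decomposition can have width below 2. The upper and lower bounds meet at 2, so that is the treewidth.

Treewidth 2.
One such decomposition:
Bags: B1 = {1, 2, 4}  B2 = {2, 3, 4}
Tree: B1–B2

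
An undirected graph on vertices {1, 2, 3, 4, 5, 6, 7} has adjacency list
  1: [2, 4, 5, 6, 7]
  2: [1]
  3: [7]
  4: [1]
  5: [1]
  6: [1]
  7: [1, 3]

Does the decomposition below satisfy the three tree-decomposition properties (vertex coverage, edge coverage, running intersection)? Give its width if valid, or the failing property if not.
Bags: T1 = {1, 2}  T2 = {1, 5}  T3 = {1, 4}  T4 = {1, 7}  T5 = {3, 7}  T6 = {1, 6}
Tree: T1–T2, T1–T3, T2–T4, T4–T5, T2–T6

Yes; width 1.

Checking the three conditions: (i) the bags cover all of {1, 2, 3, 4, 5, 6, 7}; (ii) for each edge, some bag contains both endpoints; (iii) the bags containing any fixed vertex form a subtree. All hold, so the decomposition is valid with width 2 − 1 = 1.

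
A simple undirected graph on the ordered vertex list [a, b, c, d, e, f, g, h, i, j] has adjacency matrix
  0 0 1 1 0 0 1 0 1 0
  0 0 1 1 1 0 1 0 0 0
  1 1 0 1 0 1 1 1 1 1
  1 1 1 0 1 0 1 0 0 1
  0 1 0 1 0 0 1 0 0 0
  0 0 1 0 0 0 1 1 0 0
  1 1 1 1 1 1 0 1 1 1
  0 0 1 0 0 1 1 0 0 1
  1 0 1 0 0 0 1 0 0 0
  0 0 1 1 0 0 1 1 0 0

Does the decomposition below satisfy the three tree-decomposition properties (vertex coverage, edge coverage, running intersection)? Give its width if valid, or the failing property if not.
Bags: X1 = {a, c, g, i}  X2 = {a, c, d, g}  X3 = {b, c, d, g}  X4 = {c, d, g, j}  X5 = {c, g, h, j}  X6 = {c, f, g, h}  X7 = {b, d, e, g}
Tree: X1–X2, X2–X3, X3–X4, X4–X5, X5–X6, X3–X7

Vertex coverage: the bags together contain {a, b, c, d, e, f, g, h, i, j}, the full vertex set. Edge coverage: each edge of G has both endpoints in at least one bag. Running intersection: for every vertex, the bags containing it form a connected subtree. All three properties hold, so this is a valid tree decomposition of width max|bag| − 1 = 3, and hence tw(G) ≤ 3.

Yes; width 3.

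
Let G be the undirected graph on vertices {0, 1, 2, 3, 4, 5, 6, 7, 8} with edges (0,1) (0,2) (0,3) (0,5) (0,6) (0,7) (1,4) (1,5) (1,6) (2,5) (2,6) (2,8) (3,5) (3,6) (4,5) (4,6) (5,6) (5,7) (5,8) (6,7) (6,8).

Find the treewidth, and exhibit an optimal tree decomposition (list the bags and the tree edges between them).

Treewidth 3.
One such decomposition:
Bags: B1 = {0, 1, 5, 6}  B2 = {0, 3, 5, 6}  B3 = {1, 4, 5, 6}  B4 = {0, 5, 6, 7}  B5 = {0, 2, 5, 6}  B6 = {2, 5, 6, 8}
Tree: B1–B2, B1–B3, B2–B4, B4–B5, B5–B6

Every bag has size at most 4, so the width is 4 − 1 = 3 and tw(G) ≤ 3. For the lower bound, the 4 vertices {0, 1, 5, 6} are pairwise adjacent, and any tree decomposition puts a clique entirely inside one bag — forcing width ≥ 3. Hence tw(G) = 3 exactly.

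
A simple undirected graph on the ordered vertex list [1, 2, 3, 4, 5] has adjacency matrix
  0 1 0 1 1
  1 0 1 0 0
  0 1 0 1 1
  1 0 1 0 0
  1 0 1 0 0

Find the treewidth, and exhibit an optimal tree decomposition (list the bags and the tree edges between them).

Treewidth 2.
Bags: B1 = {1, 3, 4}  B2 = {1, 2, 3}  B3 = {1, 3, 5}
Tree: B1–B2, B2–B3

The largest bag has 3 vertices, giving width 2; this decomposition certifies tw(G) ≤ 2. Since 4–3–2–1–4 is a cycle in G, G is not acyclic. Forests are exactly the graphs of treewidth ≤ 1, so tw(G) ≥ 2. The upper and lower bounds meet at 2, so that is the treewidth.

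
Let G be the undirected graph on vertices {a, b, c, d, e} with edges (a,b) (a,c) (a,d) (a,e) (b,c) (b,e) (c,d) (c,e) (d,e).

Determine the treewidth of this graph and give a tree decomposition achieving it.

Treewidth 3.
One optimal decomposition is:
Bags: B1 = {a, c, d, e}  B2 = {a, b, c, e}
Tree: B1–B2

Every bag has size at most 4, so the width is 4 − 1 = 3 and tw(G) ≤ 3. Conversely, {a, c, d, e} is a clique of size 4, and the vertices of any clique must share a bag in every tree decomposition; so some bag has ≥ 4 vertices and tw(G) ≥ 3. The upper and lower bounds meet at 3, so that is the treewidth.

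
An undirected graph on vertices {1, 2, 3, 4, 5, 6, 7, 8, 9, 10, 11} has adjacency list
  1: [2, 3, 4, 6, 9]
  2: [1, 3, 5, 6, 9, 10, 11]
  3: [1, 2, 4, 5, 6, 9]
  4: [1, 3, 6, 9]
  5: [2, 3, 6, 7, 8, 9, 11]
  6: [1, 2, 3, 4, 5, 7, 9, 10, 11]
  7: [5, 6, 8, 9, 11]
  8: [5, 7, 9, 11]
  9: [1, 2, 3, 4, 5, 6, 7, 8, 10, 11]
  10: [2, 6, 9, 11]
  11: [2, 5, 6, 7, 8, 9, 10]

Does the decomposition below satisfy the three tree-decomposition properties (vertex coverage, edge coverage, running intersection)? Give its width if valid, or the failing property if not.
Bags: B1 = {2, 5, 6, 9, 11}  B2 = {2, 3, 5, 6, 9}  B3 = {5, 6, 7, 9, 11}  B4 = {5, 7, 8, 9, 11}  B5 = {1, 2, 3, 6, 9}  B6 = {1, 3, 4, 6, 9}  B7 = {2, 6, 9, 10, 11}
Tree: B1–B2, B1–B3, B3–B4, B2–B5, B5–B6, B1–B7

Yes; width 4.

Checking the three conditions: (i) the bags cover all of {1, 2, 3, 4, 5, 6, 7, 8, 9, 10, 11}; (ii) for each edge, some bag contains both endpoints; (iii) the bags containing any fixed vertex form a subtree. All hold, so the decomposition is valid with width 5 − 1 = 4.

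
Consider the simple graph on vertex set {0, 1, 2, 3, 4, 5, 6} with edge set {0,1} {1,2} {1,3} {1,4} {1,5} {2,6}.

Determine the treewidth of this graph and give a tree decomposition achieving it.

Treewidth 1.
One such decomposition:
Bags: B1 = {1, 5}  B2 = {1, 4}  B3 = {1, 2}  B4 = {2, 6}  B5 = {1, 3}  B6 = {0, 1}
Tree: B1–B2, B1–B3, B3–B4, B3–B5, B1–B6

Every bag has size at most 2, so the width is 2 − 1 = 1 and tw(G) ≤ 1. G has an edge, so its treewidth is at least 1. Therefore the treewidth is 1.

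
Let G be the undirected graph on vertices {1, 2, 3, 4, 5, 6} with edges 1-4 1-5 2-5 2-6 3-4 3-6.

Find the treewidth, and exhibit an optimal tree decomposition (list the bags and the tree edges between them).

Every bag has size at most 3, so the width is 3 − 1 = 2 and tw(G) ≤ 2. The edges 6–3–4–1–5–2–6 form a cycle, so G is not a tree and its treewidth is at least 2. Combining the bounds, tw(G) = 2.

Treewidth 2.
Bags: B1 = {3, 4, 6}  B2 = {1, 4, 6}  B3 = {1, 5, 6}  B4 = {2, 5, 6}
Tree: B1–B2, B2–B3, B3–B4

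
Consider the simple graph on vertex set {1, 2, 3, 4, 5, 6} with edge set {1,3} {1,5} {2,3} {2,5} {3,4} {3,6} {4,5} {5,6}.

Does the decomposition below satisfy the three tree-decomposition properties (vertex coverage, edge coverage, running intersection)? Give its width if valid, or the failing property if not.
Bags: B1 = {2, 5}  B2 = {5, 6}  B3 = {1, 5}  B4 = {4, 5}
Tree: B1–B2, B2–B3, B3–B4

No — vertex 3 appears in no bag.

A tree decomposition must satisfy three properties: every vertex lies in some bag; for every edge, both endpoints lie together in some bag; and for every vertex, the bags containing it form a connected subtree. Here vertex 3 appears in no bag, so the decomposition is invalid.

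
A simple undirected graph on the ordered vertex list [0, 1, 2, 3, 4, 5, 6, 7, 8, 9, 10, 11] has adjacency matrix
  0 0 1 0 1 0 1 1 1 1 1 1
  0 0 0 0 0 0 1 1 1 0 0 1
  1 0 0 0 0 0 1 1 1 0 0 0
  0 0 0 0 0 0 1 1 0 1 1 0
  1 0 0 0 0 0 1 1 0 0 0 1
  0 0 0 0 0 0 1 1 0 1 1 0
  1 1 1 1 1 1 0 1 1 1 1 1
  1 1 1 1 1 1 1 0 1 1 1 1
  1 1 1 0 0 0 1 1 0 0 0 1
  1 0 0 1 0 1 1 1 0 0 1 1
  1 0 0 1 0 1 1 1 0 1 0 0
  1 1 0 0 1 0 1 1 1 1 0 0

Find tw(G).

A width-4 tree decomposition is:
Bags: B1 = {0, 6, 7, 9, 11}  B2 = {0, 6, 7, 9, 10}  B3 = {3, 6, 7, 9, 10}  B4 = {0, 6, 7, 8, 11}  B5 = {1, 6, 7, 8, 11}  B6 = {0, 2, 6, 7, 8}  B7 = {5, 6, 7, 9, 10}  B8 = {0, 4, 6, 7, 11}
Tree: B1–B2, B2–B3, B1–B4, B4–B5, B4–B6, B2–B7, B1–B8
Every bag has size at most 5, so the width is 5 − 1 = 4 and tw(G) ≤ 4. For the lower bound, the 5 vertices {0, 6, 7, 8, 11} are pairwise adjacent, and any tree decomposition puts a clique entirely inside one bag — forcing width ≥ 4. Hence tw(G) = 4 exactly.

4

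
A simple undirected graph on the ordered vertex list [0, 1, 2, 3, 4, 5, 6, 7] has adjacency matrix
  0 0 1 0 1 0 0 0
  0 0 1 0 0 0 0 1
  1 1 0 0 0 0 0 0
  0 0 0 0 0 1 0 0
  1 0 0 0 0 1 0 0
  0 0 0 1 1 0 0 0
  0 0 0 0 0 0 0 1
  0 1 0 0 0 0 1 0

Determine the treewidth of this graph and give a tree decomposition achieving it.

Treewidth 1.
Bags: B1 = {3, 5}  B2 = {4, 5}  B3 = {0, 4}  B4 = {0, 2}  B5 = {1, 2}  B6 = {1, 7}  B7 = {6, 7}
Tree: B1–B2, B2–B3, B3–B4, B4–B5, B5–B6, B6–B7

Each bag holds 2 vertices, so the decomposition has width 1, which upper-bounds the treewidth. G has an edge, so its treewidth is at least 1. The upper and lower bounds meet at 1, so that is the treewidth.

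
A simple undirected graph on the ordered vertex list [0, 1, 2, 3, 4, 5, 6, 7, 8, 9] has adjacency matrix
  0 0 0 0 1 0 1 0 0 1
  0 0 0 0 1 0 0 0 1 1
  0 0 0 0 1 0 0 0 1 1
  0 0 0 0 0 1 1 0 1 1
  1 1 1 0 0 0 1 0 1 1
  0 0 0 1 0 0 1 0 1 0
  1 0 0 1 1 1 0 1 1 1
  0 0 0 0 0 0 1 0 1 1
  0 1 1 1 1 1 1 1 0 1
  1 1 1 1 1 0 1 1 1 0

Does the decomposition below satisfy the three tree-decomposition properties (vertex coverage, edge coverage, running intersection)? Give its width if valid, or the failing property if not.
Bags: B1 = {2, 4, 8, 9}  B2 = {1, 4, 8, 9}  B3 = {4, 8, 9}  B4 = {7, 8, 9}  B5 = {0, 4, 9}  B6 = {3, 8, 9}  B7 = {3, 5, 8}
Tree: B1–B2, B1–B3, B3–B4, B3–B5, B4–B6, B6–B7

No — vertex 6 appears in no bag.

A tree decomposition must satisfy three properties: every vertex lies in some bag; for every edge, both endpoints lie together in some bag; and for every vertex, the bags containing it form a connected subtree. Here vertex 6 appears in no bag, so the decomposition is invalid.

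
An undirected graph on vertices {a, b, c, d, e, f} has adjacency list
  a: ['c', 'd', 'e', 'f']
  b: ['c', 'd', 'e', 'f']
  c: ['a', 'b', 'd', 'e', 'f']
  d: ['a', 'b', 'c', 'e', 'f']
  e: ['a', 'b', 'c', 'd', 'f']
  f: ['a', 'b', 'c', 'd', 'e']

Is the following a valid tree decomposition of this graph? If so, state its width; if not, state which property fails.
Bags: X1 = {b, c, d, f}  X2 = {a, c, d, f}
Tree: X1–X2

A tree decomposition must satisfy three properties: every vertex lies in some bag; for every edge, both endpoints lie together in some bag; and for every vertex, the bags containing it form a connected subtree. Here vertex e appears in no bag, so the decomposition is invalid.

No — vertex e appears in no bag.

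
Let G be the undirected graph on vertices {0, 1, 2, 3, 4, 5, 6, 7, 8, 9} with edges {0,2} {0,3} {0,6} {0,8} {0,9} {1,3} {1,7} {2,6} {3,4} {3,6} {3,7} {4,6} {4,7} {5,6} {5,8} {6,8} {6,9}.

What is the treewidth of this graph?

2

A width-2 tree decomposition is:
Bags: B1 = {0, 6, 9}  B2 = {0, 3, 6}  B3 = {3, 4, 6}  B4 = {3, 4, 7}  B5 = {0, 6, 8}  B6 = {1, 3, 7}  B7 = {0, 2, 6}  B8 = {5, 6, 8}
Tree: B1–B2, B2–B3, B3–B4, B2–B5, B4–B6, B5–B7, B5–B8
Each bag holds 3 vertices, so the decomposition has width 2, which upper-bounds the treewidth. For the lower bound, the 3 vertices {1, 3, 7} are pairwise adjacent, and any tree decomposition puts a clique entirely inside one bag — forcing width ≥ 2. Combining the bounds, tw(G) = 2.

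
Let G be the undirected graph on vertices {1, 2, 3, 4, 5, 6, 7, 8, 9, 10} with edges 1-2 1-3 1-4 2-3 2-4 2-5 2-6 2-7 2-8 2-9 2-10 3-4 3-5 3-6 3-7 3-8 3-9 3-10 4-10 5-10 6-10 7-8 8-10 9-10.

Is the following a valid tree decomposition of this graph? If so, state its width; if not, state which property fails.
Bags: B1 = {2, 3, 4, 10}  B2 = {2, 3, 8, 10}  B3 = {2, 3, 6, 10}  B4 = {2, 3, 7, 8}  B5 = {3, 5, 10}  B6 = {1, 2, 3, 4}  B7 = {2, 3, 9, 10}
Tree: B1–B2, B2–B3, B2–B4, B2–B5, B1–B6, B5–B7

No — edge (2,5) lies in no bag.

A tree decomposition must satisfy three properties: every vertex lies in some bag; for every edge, both endpoints lie together in some bag; and for every vertex, the bags containing it form a connected subtree. Here edge (2,5) lies in no bag, so the decomposition is invalid.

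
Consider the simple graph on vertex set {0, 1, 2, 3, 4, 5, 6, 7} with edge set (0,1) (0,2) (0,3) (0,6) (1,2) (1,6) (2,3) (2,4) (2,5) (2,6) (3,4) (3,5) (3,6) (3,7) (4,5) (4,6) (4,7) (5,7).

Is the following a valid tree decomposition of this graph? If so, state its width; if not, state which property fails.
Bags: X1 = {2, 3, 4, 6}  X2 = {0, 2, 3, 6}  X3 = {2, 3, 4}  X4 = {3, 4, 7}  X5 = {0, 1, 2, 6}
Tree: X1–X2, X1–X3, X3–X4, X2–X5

A tree decomposition must satisfy three properties: every vertex lies in some bag; for every edge, both endpoints lie together in some bag; and for every vertex, the bags containing it form a connected subtree. Here vertex 5 appears in no bag, so the decomposition is invalid.

No — vertex 5 appears in no bag.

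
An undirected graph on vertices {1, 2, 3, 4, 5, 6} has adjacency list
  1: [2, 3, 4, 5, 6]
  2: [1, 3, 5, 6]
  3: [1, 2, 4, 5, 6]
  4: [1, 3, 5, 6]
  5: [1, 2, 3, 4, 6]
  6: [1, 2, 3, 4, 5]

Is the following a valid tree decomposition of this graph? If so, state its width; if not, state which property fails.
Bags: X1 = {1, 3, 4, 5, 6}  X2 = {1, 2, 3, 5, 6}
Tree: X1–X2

Yes; width 4.

Every vertex of G appears in some bag (union = {1, 2, 3, 4, 5, 6}); every edge is covered by a bag; and for each vertex v the set of bags containing v is connected in the bag tree. The decomposition is therefore valid. The largest bag has 5 vertices, so the width is 4.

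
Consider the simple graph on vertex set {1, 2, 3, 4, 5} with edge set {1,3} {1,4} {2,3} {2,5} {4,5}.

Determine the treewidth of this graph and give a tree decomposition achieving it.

Treewidth 2.
One optimal decomposition is:
Bags: B1 = {1, 4, 5}  B2 = {1, 2, 5}  B3 = {1, 2, 3}
Tree: B1–B2, B2–B3

The largest bag has 3 vertices, giving width 2; this decomposition certifies tw(G) ≤ 2. The edges 1–4–5–2–3–1 form a cycle, so G is not a tree and its treewidth is at least 2. Therefore the treewidth is 2.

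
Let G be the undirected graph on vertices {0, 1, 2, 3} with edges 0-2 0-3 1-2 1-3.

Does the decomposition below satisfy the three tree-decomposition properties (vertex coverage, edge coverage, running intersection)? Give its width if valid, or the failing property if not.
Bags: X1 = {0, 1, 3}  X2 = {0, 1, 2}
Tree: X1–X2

Every vertex of G appears in some bag (union = {0, 1, 2, 3}); every edge is covered by a bag; and for each vertex v the set of bags containing v is connected in the bag tree. The decomposition is therefore valid. The largest bag has 3 vertices, so the width is 2.

Yes; width 2.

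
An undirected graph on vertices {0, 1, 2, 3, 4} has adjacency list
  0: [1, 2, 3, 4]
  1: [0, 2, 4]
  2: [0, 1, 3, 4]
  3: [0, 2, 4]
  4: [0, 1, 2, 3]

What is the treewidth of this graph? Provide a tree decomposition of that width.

Treewidth 3.
One optimal decomposition is:
Bags: B1 = {0, 1, 2, 4}  B2 = {0, 2, 3, 4}
Tree: B1–B2

The largest bag has 4 vertices, giving width 3; this decomposition certifies tw(G) ≤ 3. Conversely, {0, 1, 2, 4} is a clique of size 4, and the vertices of any clique must share a bag in every tree decomposition; so some bag has ≥ 4 vertices and tw(G) ≥ 3. Combining the bounds, tw(G) = 3.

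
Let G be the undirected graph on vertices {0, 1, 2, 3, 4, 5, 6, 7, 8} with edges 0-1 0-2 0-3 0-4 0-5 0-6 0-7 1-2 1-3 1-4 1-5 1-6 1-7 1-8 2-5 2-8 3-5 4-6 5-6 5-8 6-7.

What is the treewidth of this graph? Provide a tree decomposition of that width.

Treewidth 3.
Bags: B1 = {0, 1, 2, 5}  B2 = {0, 1, 5, 6}  B3 = {0, 1, 6, 7}  B4 = {0, 1, 3, 5}  B5 = {0, 1, 4, 6}  B6 = {1, 2, 5, 8}
Tree: B1–B2, B2–B3, B2–B4, B2–B5, B1–B6

The largest bag has 4 vertices, giving width 3; this decomposition certifies tw(G) ≤ 3. On the other hand G contains the 4-clique {0, 1, 4, 6}. A clique must lie in a single bag of any decomposition, so no decomposition can have width below 3. Combining the bounds, tw(G) = 3.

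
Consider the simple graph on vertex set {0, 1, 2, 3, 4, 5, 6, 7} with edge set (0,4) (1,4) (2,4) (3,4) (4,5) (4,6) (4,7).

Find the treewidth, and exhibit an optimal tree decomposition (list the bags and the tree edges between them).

The largest bag has 2 vertices, giving width 1; this decomposition certifies tw(G) ≤ 1. Since G has at least one edge (e.g. 4–0), it is not an edgeless graph, so tw(G) ≥ 1. Hence tw(G) = 1 exactly.

Treewidth 1.
One such decomposition:
Bags: B1 = {0, 4}  B2 = {4, 7}  B3 = {4, 6}  B4 = {3, 4}  B5 = {1, 4}  B6 = {2, 4}  B7 = {4, 5}
Tree: B1–B2, B2–B3, B3–B4, B1–B5, B4–B6, B2–B7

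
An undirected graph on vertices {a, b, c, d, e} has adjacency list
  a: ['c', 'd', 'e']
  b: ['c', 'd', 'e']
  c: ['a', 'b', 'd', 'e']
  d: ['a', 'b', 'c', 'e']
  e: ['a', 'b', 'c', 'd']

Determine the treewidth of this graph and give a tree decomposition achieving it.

Treewidth 3.
One optimal decomposition is:
Bags: B1 = {a, c, d, e}  B2 = {b, c, d, e}
Tree: B1–B2

Each bag holds 4 vertices, so the decomposition has width 3, which upper-bounds the treewidth. On the other hand G contains the 4-clique {a, c, d, e}. A clique must lie in a single bag of any decomposition, so no decomposition can have width below 3. The upper and lower bounds meet at 3, so that is the treewidth.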